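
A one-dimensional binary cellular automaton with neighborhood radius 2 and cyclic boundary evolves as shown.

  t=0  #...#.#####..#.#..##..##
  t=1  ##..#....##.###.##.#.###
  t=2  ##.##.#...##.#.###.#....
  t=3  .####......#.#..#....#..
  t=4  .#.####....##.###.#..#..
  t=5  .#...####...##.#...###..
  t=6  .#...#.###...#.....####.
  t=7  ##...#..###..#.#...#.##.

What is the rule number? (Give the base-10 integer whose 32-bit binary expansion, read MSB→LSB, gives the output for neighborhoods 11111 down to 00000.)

  nb #####: next=.  (t=0,i=8, bit31=0)
  nb ####.: next=#  (t=0,i=9, bit30=1)
  nb ###.#: next=.  (t=1,i=14, bit29=0)
  nb ###..: next=#  (t=0,i=0, bit28=1)
  nb ##.##: next=#  (t=1,i=11, bit27=1)
  nb ##.#.: next=.  (t=1,i=18, bit26=0)
  nb ##..#: next=.  (t=0,i=11, bit25=0)
  nb ##...: next=#  (t=0,i=1, bit24=1)
  nb #.###: next=.  (t=0,i=6, bit23=0)
  nb #.##.: next=#  (t=1,i=16, bit22=1)
  nb #.#.#: next=#  (t=1,i=19, bit21=1)
  nb #.#..: next=.  (t=0,i=15, bit20=0)
  nb #..##: next=#  (t=0,i=17, bit19=1)
  nb #..#.: next=#  (t=0,i=12, bit18=1)
  nb #...#: next=.  (t=0,i=2, bit17=0)
  nb #....: next=#  (t=1,i=6, bit16=1)
  nb .####: next=.  (t=0,i=7, bit15=0)
  nb .###.: next=#  (t=0,i=23, bit14=1)
  nb .##.#: next=#  (t=1,i=10, bit13=1)
  nb .##..: next=#  (t=0,i=19, bit12=1)
  nb .#.##: next=.  (t=0,i=5, bit11=0)
  nb .#.#.: next=#  (t=0,i=14, bit10=1)
  nb .#..#: next=#  (t=0,i=16, bit9=1)
  nb .#...: next=.  (t=1,i=5, bit8=0)
  nb ..###: next=#  (t=0,i=22, bit7=1)
  nb ..##.: next=.  (t=0,i=18, bit6=0)
  nb ..#.#: next=#  (t=0,i=4, bit5=1)
  nb ..#..: next=#  (t=1,i=4, bit4=1)
  nb ...##: next=.  (t=1,i=8, bit3=0)
  nb ...#.: next=.  (t=0,i=3, bit2=0)
  nb ....#: next=.  (t=1,i=7, bit1=0)
  nb .....: next=.  (t=3,i=7, bit0=0)
  bits 01011001011011010111011010110000 = 1500346032

1500346032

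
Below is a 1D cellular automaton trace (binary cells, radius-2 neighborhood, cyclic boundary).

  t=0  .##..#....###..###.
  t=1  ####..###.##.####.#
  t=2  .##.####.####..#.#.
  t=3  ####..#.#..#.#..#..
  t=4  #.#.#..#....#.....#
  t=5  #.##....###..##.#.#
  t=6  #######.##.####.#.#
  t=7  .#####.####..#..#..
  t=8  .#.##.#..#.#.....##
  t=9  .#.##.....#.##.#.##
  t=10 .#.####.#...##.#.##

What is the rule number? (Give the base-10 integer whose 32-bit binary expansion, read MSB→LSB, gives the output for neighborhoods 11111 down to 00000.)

3412817346

  ##### -> #   bit 31 = 1  t=1,i=1
  ####. -> #   bit 30 = 1  t=1,i=2
  ###.# -> .   bit 29 = 0  t=1,i=8
  ###.. -> .   bit 28 = 0  t=0,i=12
  ##.## -> #   bit 27 = 1  t=1,i=9
  ##.#. -> .   bit 26 = 0  t=4,i=1
  ##..# -> #   bit 25 = 1  t=0,i=3
  ##... -> #   bit 24 = 1  t=5,i=4
  #.### -> .   bit 23 = 0  t=1,i=13
  #.##. -> #   bit 22 = 1  t=1,i=10
  #.#.# -> #   bit 21 = 1  t=4,i=2
  #.#.. -> .   bit 20 = 0  t=2,i=17
  #..## -> #   bit 19 = 1  t=0,i=0
  #..#. -> .   bit 18 = 0  t=0,i=4
  #...# -> #   bit 17 = 1  t=7,i=18
  #.... -> #   bit 16 = 1  t=0,i=7
  .#### -> .   bit 15 = 0  t=1,i=0
  .###. -> #   bit 14 = 1  t=0,i=11
  .##.# -> #   bit 13 = 1  t=1,i=11
  .##.. -> #   bit 12 = 1  t=0,i=2
  .#.## -> .   bit 11 = 0  t=5,i=17
  .#.#. -> #   bit 10 = 1  t=2,i=16
  .#..# -> .   bit 9 = 0  t=2,i=18
  .#... -> #   bit 8 = 1  t=0,i=6
  ..### -> #   bit 7 = 1  t=0,i=10
  ..##. -> #   bit 6 = 1  t=0,i=1
  ..#.# -> .   bit 5 = 0  t=2,i=15
  ..#.. -> .   bit 4 = 0  t=0,i=5
  ...## -> .   bit 3 = 0  t=0,i=9
  ...#. -> .   bit 2 = 0  t=4,i=11
  ....# -> #   bit 1 = 1  t=0,i=8
  ..... -> .   bit 0 = 0  t=4,i=15
  bits 11001011011010110111010111000010 = 3412817346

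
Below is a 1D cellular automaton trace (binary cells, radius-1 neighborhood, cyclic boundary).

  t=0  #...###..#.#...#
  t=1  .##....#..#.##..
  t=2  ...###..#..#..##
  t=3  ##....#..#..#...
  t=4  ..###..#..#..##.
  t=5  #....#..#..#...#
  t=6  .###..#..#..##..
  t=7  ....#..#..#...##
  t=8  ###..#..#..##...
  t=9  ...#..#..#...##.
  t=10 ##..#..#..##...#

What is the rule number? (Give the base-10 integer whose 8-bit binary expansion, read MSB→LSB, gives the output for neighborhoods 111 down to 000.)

49

  nb ###: next=.  (t=0,i=5, bit7=0)
  nb ##.: next=.  (t=0,i=0, bit6=0)
  nb #.#: next=#  (t=0,i=10, bit5=1)
  nb #..: next=#  (t=0,i=1, bit4=1)
  nb .##: next=.  (t=0,i=4, bit3=0)
  nb .#.: next=.  (t=0,i=9, bit2=0)
  nb ..#: next=.  (t=0,i=3, bit1=0)
  nb ...: next=#  (t=0,i=2, bit0=1)
  bits 00110001 = 49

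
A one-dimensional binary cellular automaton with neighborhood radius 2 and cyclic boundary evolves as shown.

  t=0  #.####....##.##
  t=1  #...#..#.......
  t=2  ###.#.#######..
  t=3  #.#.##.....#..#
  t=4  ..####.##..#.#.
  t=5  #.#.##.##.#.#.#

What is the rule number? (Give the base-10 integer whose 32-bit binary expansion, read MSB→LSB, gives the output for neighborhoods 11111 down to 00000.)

1617894801

  #####|.  b31=0 t=2,i=8
  ####.|#  b30=1 t=0,i=4
  ###.#|#  b29=1 t=0,i=0
  ###..|.  b28=0 t=0,i=5
  ##.##|.  b27=0 t=0,i=1
  ##.#.|.  b26=0 t=2,i=3
  ##..#|.  b25=0 t=2,i=13
  ##...|.  b24=0 t=0,i=6
  #.###|.  b23=0 t=0,i=2
  #.##.|#  b22=1 t=3,i=4
  #.#.#|#  b21=1 t=2,i=4
  #.#..|.  b20=0 t=4,i=13
  #..##|#  b19=1 t=2,i=14
  #..#.|#  b18=1 t=1,i=6
  #...#|#  b17=1 t=1,i=2
  #....|#  b16=1 t=0,i=7
  .####|.  b15=0 t=0,i=3
  .###.|.  b14=0 t=0,i=14
  .##.#|.  b13=0 t=0,i=11
  .##..|#  b12=1 t=3,i=5
  .#.##|#  b11=1 t=2,i=5
  .#.#.|#  b10=1 t=4,i=12
  .#..#|.  b9=0 t=1,i=5
  .#...|#  b8=1 t=1,i=1
  ..###|#  b7=1 t=2,i=0
  ..##.|.  b6=0 t=0,i=10
  ..#.#|.  b5=0 t=4,i=11
  ..#..|#  b4=1 t=1,i=0
  ...##|.  b3=0 t=0,i=9
  ...#.|.  b2=0 t=1,i=3
  ....#|.  b1=0 t=0,i=8
  .....|#  b0=1 t=1,i=10
  bits 01100000011011110001110110010001 = 1617894801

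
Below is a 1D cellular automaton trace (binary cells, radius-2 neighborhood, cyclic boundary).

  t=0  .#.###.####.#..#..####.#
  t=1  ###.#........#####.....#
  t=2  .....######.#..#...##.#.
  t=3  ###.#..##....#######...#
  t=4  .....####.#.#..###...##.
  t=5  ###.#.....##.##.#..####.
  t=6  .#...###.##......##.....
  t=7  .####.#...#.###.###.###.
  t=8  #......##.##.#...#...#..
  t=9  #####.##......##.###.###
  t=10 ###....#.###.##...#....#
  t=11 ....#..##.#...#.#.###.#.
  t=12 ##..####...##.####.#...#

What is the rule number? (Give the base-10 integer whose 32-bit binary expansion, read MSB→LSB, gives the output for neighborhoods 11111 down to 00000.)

  ##### -> #   bit 31 = 1  t=1,i=15
  ####. -> .   bit 30 = 0  t=0,i=9
  ###.# -> .   bit 29 = 0  t=0,i=5
  ###.. -> .   bit 28 = 0  t=1,i=17
  ##.## -> .   bit 27 = 0  t=0,i=6
  ##.#. -> .   bit 26 = 0  t=0,i=11
  ##..# -> .   bit 25 = 0  t=7,i=23
  ##... -> .   bit 24 = 0  t=1,i=18
  #.### -> .   bit 23 = 0  t=0,i=3
  #.##. -> .   bit 22 = 0  t=5,i=13
  #.#.# -> #   bit 21 = 1  t=0,i=1
  #.#.. -> .   bit 20 = 0  t=0,i=12
  #..## -> #   bit 19 = 1  t=0,i=17
  #..#. -> #   bit 18 = 1  t=0,i=14
  #...# -> #   bit 17 = 1  t=2,i=17
  #.... -> #   bit 16 = 1  t=1,i=6
  .#### -> .   bit 15 = 0  t=0,i=8
  .###. -> #   bit 14 = 1  t=0,i=4
  .##.# -> .   bit 13 = 0  t=2,i=20
  .##.. -> #   bit 12 = 1  t=3,i=8
  .#.## -> #   bit 11 = 1  t=0,i=2
  .#.#. -> #   bit 10 = 1  t=0,i=0
  .#..# -> #   bit 9 = 1  t=0,i=13
  .#... -> #   bit 8 = 1  t=1,i=5
  ..### -> .   bit 7 = 0  t=0,i=18
  ..##. -> #   bit 6 = 1  t=2,i=19
  ..#.# -> #   bit 5 = 1  t=7,i=10
  ..#.. -> #   bit 4 = 1  t=0,i=15
  ...## -> #   bit 3 = 1  t=1,i=12
  ...#. -> .   bit 2 = 0  t=6,i=0
  ....# -> .   bit 1 = 0  t=1,i=11
  ..... -> #   bit 0 = 1  t=1,i=7
  bits 10000000001011110101111101111001 = 2150588281

2150588281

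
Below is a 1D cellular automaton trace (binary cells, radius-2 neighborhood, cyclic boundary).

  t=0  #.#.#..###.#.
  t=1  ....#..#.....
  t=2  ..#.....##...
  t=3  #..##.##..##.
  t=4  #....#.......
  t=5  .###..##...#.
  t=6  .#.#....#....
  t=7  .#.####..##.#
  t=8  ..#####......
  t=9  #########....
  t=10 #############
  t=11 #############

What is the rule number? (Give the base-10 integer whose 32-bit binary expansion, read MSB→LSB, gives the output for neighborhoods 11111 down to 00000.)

  ##### -> #   bit 31 = 1  t=8,i=4
  ####. -> #   bit 30 = 1  t=7,i=5
  ###.# -> .   bit 29 = 0  t=0,i=9
  ###.. -> #   bit 28 = 1  t=5,i=3
  ##.## -> #   bit 27 = 1  t=3,i=5
  ##.#. -> .   bit 26 = 0  t=0,i=10
  ##..# -> .   bit 25 = 0  t=3,i=8
  ##... -> #   bit 24 = 1  t=2,i=10
  #.### -> #   bit 23 = 1  t=7,i=3
  #.##. -> .   bit 22 = 0  t=3,i=6
  #.#.# -> .   bit 21 = 0  t=0,i=0
  #.#.. -> #   bit 20 = 1  t=0,i=4
  #..## -> .   bit 19 = 0  t=0,i=6
  #..#. -> .   bit 18 = 0  t=1,i=6
  #...# -> .   bit 17 = 0  t=5,i=9
  #.... -> #   bit 16 = 1  t=1,i=9
  .#### -> #   bit 15 = 1  t=7,i=4
  .###. -> .   bit 14 = 0  t=0,i=8
  .##.# -> .   bit 13 = 0  t=3,i=4
  .##.. -> .   bit 12 = 0  t=2,i=9
  .#.## -> #   bit 11 = 1  t=7,i=2
  .#.#. -> .   bit 10 = 0  t=0,i=1
  .#..# -> .   bit 9 = 0  t=0,i=5
  .#... -> #   bit 8 = 1  t=1,i=8
  ..### -> #   bit 7 = 1  t=0,i=7
  ..##. -> .   bit 6 = 0  t=2,i=8
  ..#.# -> #   bit 5 = 1  t=6,i=1
  ..#.. -> .   bit 4 = 0  t=1,i=4
  ...## -> #   bit 3 = 1  t=2,i=7
  ...#. -> .   bit 2 = 0  t=1,i=3
  ....# -> #   bit 1 = 1  t=1,i=2
  ..... -> .   bit 0 = 0  t=1,i=0
  bits 11011001100100011000100110101010 = 3650193834

3650193834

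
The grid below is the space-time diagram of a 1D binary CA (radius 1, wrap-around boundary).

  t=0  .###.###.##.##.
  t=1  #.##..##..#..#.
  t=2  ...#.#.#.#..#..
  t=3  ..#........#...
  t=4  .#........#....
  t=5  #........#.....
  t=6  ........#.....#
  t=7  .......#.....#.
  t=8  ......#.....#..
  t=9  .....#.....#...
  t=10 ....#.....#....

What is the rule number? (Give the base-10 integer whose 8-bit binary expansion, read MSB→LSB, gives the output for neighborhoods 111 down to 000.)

194

  nb ###: next=#  (t=0,i=2, bit7=1)
  nb ##.: next=#  (t=0,i=3, bit6=1)
  nb #.#: next=.  (t=0,i=4, bit5=0)
  nb #..: next=.  (t=0,i=14, bit4=0)
  nb .##: next=.  (t=0,i=1, bit3=0)
  nb .#.: next=.  (t=1,i=0, bit2=0)
  nb ..#: next=#  (t=0,i=0, bit1=1)
  nb ...: next=.  (t=2,i=0, bit0=0)
  bits 11000010 = 194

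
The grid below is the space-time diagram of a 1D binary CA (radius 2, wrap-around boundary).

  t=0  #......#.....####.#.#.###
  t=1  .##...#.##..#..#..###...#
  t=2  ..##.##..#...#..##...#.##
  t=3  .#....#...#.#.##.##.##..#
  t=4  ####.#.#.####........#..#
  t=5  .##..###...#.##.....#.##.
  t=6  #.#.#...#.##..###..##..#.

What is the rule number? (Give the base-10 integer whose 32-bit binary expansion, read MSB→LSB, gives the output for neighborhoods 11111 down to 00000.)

3241744172

  #####|#  b31=1 t=4,i=1
  ####.|#  b30=1 t=0,i=15
  ###.#|.  b29=0 t=0,i=16
  ###..|.  b28=0 t=0,i=0
  ##.##|.  b27=0 t=2,i=4
  ##.#.|.  b26=0 t=0,i=17
  ##..#|.  b25=0 t=1,i=10
  ##...|#  b24=1 t=0,i=1
  #.###|.  b23=0 t=0,i=22
  #.##.|.  b22=0 t=1,i=1
  #.#.#|#  b21=1 t=0,i=18
  #.#..|#  b20=1 t=3,i=1
  #..##|#  b19=1 t=1,i=17
  #..#.|.  b18=0 t=1,i=11
  #...#|.  b17=0 t=1,i=4
  #....|#  b16=1 t=0,i=2
  .####|.  b15=0 t=0,i=14
  .###.|.  b14=0 t=1,i=19
  .##.#|.  b13=0 t=2,i=3
  .##..|#  b12=1 t=1,i=2
  .#.##|.  b11=0 t=0,i=21
  .#.#.|#  b10=1 t=0,i=19
  .#..#|#  b9=1 t=1,i=13
  .#...|#  b8=1 t=0,i=8
  ..###|.  b7=0 t=0,i=13
  ..##.|.  b6=0 t=2,i=2
  ..#.#|#  b5=1 t=1,i=6
  ..#..|.  b4=0 t=0,i=7
  ...##|#  b3=1 t=0,i=12
  ...#.|#  b2=1 t=0,i=6
  ....#|.  b1=0 t=0,i=5
  .....|.  b0=0 t=0,i=3
  bits 11000001001110010001011100101100 = 3241744172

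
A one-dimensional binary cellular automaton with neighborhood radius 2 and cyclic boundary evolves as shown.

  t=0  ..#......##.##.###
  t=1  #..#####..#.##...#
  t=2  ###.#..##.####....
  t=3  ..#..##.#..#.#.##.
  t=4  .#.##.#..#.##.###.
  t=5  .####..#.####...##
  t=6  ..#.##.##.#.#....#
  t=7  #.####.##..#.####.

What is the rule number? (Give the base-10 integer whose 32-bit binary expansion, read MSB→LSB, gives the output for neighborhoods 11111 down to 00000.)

  #####|.  b31=0 t=1,i=5
  ####.|.  b30=0 t=1,i=6
  ###.#|#  b29=1 t=2,i=2
  ###..|#  b28=1 t=0,i=17
  ##.##|.  b27=0 t=0,i=11
  ##.#.|.  b26=0 t=2,i=3
  ##..#|#  b25=1 t=0,i=0
  ##...|.  b24=0 t=1,i=14
  #.###|.  b23=0 t=0,i=15
  #.##.|#  b22=1 t=0,i=12
  #.#.#|.  b21=0 t=3,i=13
  #.#..|.  b20=0 t=2,i=4
  #..##|#  b19=1 t=1,i=2
  #..#.|.  b18=0 t=0,i=1
  #...#|.  b17=0 t=1,i=15
  #....|#  b16=1 t=0,i=4
  .####|#  b15=1 t=1,i=4
  .###.|.  b14=0 t=0,i=16
  .##.#|#  b13=1 t=0,i=10
  .##..|#  b12=1 t=1,i=0
  .#.##|#  b11=1 t=1,i=11
  .#.#.|#  b10=1 t=3,i=12
  .#..#|#  b9=1 t=2,i=5
  .#...|#  b8=1 t=0,i=3
  ..###|.  b7=0 t=1,i=3
  ..##.|.  b6=0 t=0,i=9
  ..#.#|#  b5=1 t=1,i=10
  ..#..|.  b4=0 t=0,i=2
  ...##|.  b3=0 t=0,i=8
  ...#.|#  b2=1 t=3,i=1
  ....#|#  b1=1 t=0,i=7
  .....|#  b0=1 t=0,i=5
  bits 00110010010010011011111100100111 = 843693863

843693863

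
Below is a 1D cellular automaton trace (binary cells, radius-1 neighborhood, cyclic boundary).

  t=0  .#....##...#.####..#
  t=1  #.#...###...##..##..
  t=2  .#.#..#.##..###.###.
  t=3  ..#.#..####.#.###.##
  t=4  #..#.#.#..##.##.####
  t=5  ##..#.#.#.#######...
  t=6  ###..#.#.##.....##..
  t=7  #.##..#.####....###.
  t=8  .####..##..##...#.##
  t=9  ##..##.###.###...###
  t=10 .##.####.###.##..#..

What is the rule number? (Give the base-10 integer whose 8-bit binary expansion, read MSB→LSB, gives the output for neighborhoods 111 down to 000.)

  ###|.  b7=0 t=0,i=14
  ##.|#  b6=1 t=0,i=7
  #.#|#  b5=1 t=0,i=0
  #..|#  b4=1 t=0,i=2
  .##|#  b3=1 t=0,i=6
  .#.|.  b2=0 t=0,i=1
  ..#|.  b1=0 t=0,i=5
  ...|.  b0=0 t=0,i=3
  bits 01111000 = 120

120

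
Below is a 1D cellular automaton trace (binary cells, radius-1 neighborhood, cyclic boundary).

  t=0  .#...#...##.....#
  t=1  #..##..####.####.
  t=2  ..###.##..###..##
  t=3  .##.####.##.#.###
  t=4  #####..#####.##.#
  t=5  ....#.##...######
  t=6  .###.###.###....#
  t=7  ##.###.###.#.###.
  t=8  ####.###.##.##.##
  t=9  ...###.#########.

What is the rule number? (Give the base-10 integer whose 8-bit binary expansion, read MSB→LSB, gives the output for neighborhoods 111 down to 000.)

  nb ###: next=.  (t=1,i=8, bit7=0)
  nb ##.: next=#  (t=0,i=10, bit6=1)
  nb #.#: next=#  (t=0,i=0, bit5=1)
  nb #..: next=.  (t=0,i=2, bit4=0)
  nb .##: next=#  (t=0,i=9, bit3=1)
  nb .#.: next=.  (t=0,i=1, bit2=0)
  nb ..#: next=#  (t=0,i=4, bit1=1)
  nb ...: next=#  (t=0,i=3, bit0=1)
  bits 01101011 = 107

107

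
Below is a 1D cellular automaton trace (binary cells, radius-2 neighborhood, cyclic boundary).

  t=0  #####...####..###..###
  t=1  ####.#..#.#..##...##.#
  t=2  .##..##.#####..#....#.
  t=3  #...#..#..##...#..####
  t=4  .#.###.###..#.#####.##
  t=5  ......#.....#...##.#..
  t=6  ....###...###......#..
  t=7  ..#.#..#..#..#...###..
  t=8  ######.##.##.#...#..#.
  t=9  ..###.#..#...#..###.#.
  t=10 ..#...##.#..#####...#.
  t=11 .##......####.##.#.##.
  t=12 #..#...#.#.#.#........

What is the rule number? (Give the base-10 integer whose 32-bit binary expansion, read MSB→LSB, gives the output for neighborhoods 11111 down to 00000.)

3373794998

  [31] ##### => #  t=0,i=0
  [30] ####. => #  t=0,i=3
  [29] ###.# => .  t=1,i=3
  [28] ###.. => .  t=0,i=4
  [27] ##.## => #  t=1,i=20
  [26] ##.#. => .  t=1,i=4
  [25] ##..# => .  t=0,i=12
  [24] ##... => #  t=0,i=5
  [23] #.### => .  t=1,i=21
  [22] #.##. => .  t=4,i=20
  [21] #.#.# => .  t=4,i=1
  [20] #.#.. => #  t=1,i=5
  [19] #..## => #  t=0,i=13
  [18] #..#. => .  t=1,i=7
  [17] #...# => .  t=0,i=6
  [16] #.... => .  t=2,i=17
  [15] .#### => .  t=0,i=9
  [14] .###. => .  t=0,i=15
  [13] .##.# => .  t=1,i=19
  [12] .##.. => .  t=1,i=14
  [11] .#.## => .  t=4,i=2
  [10] .#.#. => #  t=1,i=9
  [9] .#..# => #  t=1,i=6
  [8] .#... => .  t=2,i=16
  [7] ..### => #  t=0,i=8
  [6] ..##. => .  t=1,i=13
  [5] ..#.# => #  t=1,i=8
  [4] ..#.. => #  t=2,i=15
  [3] ...## => .  t=0,i=7
  [2] ...#. => #  t=2,i=19
  [1] ....# => #  t=2,i=18
  [0] ..... => .  t=5,i=0
  bits 11001001000110000000011010110110 = 3373794998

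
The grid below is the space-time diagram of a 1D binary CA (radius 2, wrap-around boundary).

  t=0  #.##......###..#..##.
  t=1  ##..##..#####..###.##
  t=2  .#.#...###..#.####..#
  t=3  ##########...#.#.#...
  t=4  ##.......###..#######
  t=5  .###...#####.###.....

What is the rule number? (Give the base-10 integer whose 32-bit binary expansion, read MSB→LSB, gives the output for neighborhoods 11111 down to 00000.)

893120410

  [31] ##### => .  t=1,i=10
  [30] ####. => .  t=1,i=0
  [29] ###.# => #  t=1,i=17
  [28] ###.. => #  t=0,i=12
  [27] ##.## => .  t=1,i=18
  [26] ##.#. => #  t=0,i=20
  [25] ##..# => .  t=0,i=13
  [24] ##... => #  t=0,i=4
  [23] #.### => .  t=1,i=19
  [22] #.##. => .  t=0,i=2
  [21] #.#.# => #  t=0,i=0
  [20] #.#.. => #  t=2,i=3
  [19] #..## => #  t=0,i=17
  [18] #..#. => .  t=0,i=14
  [17] #...# => #  t=2,i=5
  [16] #.... => #  t=0,i=5
  [15] .#### => #  t=1,i=9
  [14] .###. => #  t=0,i=11
  [13] .##.# => #  t=0,i=19
  [12] .##.. => .  t=0,i=3
  [11] .#.## => #  t=0,i=1
  [10] .#.#. => #  t=2,i=0
  [9] .#..# => #  t=0,i=16
  [8] .#... => #  t=2,i=4
  [7] ..### => #  t=0,i=10
  [6] ..##. => .  t=0,i=18
  [5] ..#.# => .  t=2,i=12
  [4] ..#.. => #  t=0,i=15
  [3] ...## => #  t=0,i=9
  [2] ...#. => .  t=3,i=12
  [1] ....# => #  t=0,i=8
  [0] ..... => .  t=0,i=6
  bits 00110101001110111110111110011010 = 893120410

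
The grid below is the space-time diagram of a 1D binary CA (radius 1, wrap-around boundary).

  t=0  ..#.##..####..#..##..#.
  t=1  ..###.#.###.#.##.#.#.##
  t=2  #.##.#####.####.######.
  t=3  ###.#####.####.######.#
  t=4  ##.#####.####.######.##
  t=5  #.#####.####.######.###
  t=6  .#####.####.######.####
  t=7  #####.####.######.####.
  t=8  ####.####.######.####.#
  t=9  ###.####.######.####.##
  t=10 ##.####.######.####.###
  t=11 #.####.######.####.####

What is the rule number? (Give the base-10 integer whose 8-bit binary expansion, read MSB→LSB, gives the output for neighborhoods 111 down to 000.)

188

  ### -> #   bit 7 = 1  t=0,i=9
  ##. -> .   bit 6 = 0  t=0,i=5
  #.# -> #   bit 5 = 1  t=0,i=3
  #.. -> #   bit 4 = 1  t=0,i=6
  .## -> #   bit 3 = 1  t=0,i=4
  .#. -> #   bit 2 = 1  t=0,i=2
  ..# -> .   bit 1 = 0  t=0,i=1
  ... -> .   bit 0 = 0  t=0,i=0
  bits 10111100 = 188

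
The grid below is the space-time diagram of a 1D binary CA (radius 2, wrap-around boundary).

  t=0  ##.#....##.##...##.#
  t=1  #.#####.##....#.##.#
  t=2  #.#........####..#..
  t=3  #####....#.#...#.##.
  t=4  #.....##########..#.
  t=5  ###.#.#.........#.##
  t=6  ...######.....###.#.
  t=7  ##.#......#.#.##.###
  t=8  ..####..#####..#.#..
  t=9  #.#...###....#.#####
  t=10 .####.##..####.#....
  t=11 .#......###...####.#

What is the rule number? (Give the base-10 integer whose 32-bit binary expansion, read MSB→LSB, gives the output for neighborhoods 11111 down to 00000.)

112945142

  ##### -> .   bit 31 = 0  t=1,i=4
  ####. -> .   bit 30 = 0  t=1,i=5
  ###.# -> .   bit 29 = 0  t=0,i=1
  ###.. -> .   bit 28 = 0  t=2,i=14
  ##.## -> .   bit 27 = 0  t=0,i=10
  ##.#. -> #   bit 26 = 1  t=0,i=2
  ##..# -> #   bit 25 = 1  t=2,i=15
  ##... -> .   bit 24 = 0  t=0,i=13
  #.### -> #   bit 23 = 1  t=0,i=19
  #.##. -> .   bit 22 = 0  t=0,i=11
  #.#.# -> #   bit 21 = 1  t=5,i=4
  #.#.. -> #   bit 20 = 1  t=0,i=3
  #..## -> #   bit 19 = 1  t=8,i=7
  #..#. -> .   bit 18 = 0  t=2,i=16
  #...# -> #   bit 17 = 1  t=0,i=14
  #.... -> #   bit 16 = 1  t=0,i=5
  .#### -> .   bit 15 = 0  t=1,i=3
  .###. -> #   bit 14 = 1  t=0,i=0
  .##.# -> #   bit 13 = 1  t=0,i=9
  .##.. -> .   bit 12 = 0  t=0,i=12
  .#.## -> .   bit 11 = 0  t=1,i=15
  .#.#. -> #   bit 10 = 1  t=2,i=1
  .#..# -> #   bit 9 = 1  t=2,i=18
  .#... -> #   bit 8 = 1  t=0,i=4
  ..### -> #   bit 7 = 1  t=2,i=11
  ..##. -> #   bit 6 = 1  t=0,i=8
  ..#.# -> #   bit 5 = 1  t=1,i=14
  ..#.. -> #   bit 4 = 1  t=2,i=17
  ...## -> .   bit 3 = 0  t=0,i=7
  ...#. -> #   bit 2 = 1  t=1,i=13
  ....# -> #   bit 1 = 1  t=0,i=6
  ..... -> .   bit 0 = 0  t=2,i=5
  bits 00000110101110110110011111110110 = 112945142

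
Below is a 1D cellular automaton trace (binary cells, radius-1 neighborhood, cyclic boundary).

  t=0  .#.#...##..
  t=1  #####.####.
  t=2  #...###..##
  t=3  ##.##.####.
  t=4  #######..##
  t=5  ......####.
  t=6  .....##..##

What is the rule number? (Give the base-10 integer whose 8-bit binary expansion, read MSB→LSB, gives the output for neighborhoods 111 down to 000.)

  ###|.  b7=0 t=1,i=1
  ##.|#  b6=1 t=0,i=8
  #.#|#  b5=1 t=0,i=2
  #..|#  b4=1 t=0,i=4
  .##|#  b3=1 t=0,i=7
  .#.|#  b2=1 t=0,i=1
  ..#|#  b1=1 t=0,i=0
  ...|.  b0=0 t=0,i=5
  bits 01111110 = 126

126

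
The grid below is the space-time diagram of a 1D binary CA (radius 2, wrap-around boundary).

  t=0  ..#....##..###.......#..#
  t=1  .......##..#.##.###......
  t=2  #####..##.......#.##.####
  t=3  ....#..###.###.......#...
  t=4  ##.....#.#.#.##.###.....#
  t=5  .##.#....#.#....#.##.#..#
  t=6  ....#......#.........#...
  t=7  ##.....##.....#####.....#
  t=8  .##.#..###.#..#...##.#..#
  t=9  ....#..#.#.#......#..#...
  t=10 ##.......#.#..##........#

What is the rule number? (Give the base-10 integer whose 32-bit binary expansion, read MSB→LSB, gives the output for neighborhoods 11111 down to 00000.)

  [31] ##### => .  t=2,i=0
  [30] ####. => .  t=2,i=3
  [29] ###.# => #  t=3,i=9
  [28] ###.. => #  t=0,i=13
  [27] ##.## => .  t=1,i=15
  [26] ##.#. => .  t=5,i=3
  [25] ##..# => .  t=0,i=9
  [24] ##... => #  t=0,i=14
  [23] #.### => #  t=1,i=16
  [22] #.##. => .  t=1,i=13
  [21] #.#.# => #  t=4,i=9
  [20] #.#.. => #  t=5,i=4
  [19] #..## => .  t=0,i=10
  [18] #..#. => .  t=0,i=1
  [17] #...# => .  t=8,i=16
  [16] #.... => .  t=0,i=4
  [15] .#### => .  t=2,i=22
  [14] .###. => .  t=0,i=12
  [13] .##.# => .  t=1,i=14
  [12] .##.. => #  t=0,i=8
  [11] .#.## => .  t=1,i=12
  [10] .#.#. => .  t=4,i=8
  [9] .#..# => .  t=0,i=0
  [8] .#... => .  t=0,i=3
  [7] ..### => #  t=0,i=11
  [6] ..##. => #  t=0,i=7
  [5] ..#.# => .  t=1,i=11
  [4] ..#.. => .  t=0,i=2
  [3] ...## => .  t=0,i=6
  [2] ...#. => .  t=0,i=20
  [1] ....# => .  t=0,i=5
  [0] ..... => #  t=0,i=16
  bits 00110001101100000001000011000001 = 833622209

833622209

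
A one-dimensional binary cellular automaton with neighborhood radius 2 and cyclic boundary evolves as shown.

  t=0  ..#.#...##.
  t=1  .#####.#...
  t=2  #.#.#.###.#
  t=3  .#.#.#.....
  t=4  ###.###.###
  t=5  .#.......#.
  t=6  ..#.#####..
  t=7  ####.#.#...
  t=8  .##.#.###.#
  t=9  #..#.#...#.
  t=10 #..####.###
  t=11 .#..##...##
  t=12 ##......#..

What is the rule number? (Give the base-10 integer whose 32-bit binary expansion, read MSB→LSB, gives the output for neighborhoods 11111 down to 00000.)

  [31] ##### => .  t=1,i=3
  [30] ####. => #  t=1,i=4
  [29] ###.# => .  t=1,i=5
  [28] ###.. => .  t=6,i=8
  [27] ##.## => .  t=2,i=9
  [26] ##.#. => #  t=1,i=6
  [25] ##..# => #  t=10,i=1
  [24] ##... => .  t=0,i=10
  [23] #.### => .  t=2,i=6
  [22] #.##. => .  t=2,i=10
  [21] #.#.# => .  t=2,i=2
  [20] #.#.. => #  t=0,i=4
  [19] #..## => .  t=10,i=2
  [18] #..#. => .  t=5,i=0
  [17] #...# => .  t=0,i=0
  [16] #.... => .  t=1,i=9
  [15] .#### => #  t=1,i=2
  [14] .###. => .  t=2,i=7
  [13] .##.# => .  t=2,i=0
  [12] .##.. => .  t=0,i=9
  [11] .#.## => #  t=2,i=5
  [10] .#.#. => #  t=0,i=3
  [9] .#..# => .  t=5,i=10
  [8] .#... => #  t=0,i=5
  [7] ..### => .  t=1,i=1
  [6] ..##. => .  t=0,i=8
  [5] ..#.# => #  t=0,i=2
  [4] ..#.. => .  t=5,i=1
  [3] ...## => #  t=0,i=7
  [2] ...#. => #  t=0,i=1
  [1] ....# => #  t=1,i=10
  [0] ..... => #  t=3,i=8
  bits 01000110000100001000110100101111 = 1175489839

1175489839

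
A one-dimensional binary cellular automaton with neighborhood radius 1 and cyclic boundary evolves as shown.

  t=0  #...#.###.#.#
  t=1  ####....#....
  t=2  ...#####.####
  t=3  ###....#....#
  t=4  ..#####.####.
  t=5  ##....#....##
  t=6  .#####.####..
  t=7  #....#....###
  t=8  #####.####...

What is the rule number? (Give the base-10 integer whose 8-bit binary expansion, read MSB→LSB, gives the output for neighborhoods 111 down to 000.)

83

  [7] ### => .  t=0,i=7
  [6] ##. => #  t=0,i=0
  [5] #.# => .  t=0,i=5
  [4] #.. => #  t=0,i=1
  [3] .## => .  t=0,i=6
  [2] .#. => .  t=0,i=4
  [1] ..# => #  t=0,i=3
  [0] ... => #  t=0,i=2
  bits 01010011 = 83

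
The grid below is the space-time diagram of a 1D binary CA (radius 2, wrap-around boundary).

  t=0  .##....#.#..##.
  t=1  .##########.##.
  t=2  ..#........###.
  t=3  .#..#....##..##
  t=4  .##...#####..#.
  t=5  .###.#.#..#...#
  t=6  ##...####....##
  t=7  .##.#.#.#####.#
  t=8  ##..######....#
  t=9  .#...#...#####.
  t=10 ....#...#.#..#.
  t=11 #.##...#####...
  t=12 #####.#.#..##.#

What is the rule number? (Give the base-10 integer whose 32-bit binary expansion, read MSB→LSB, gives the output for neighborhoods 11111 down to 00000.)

  nb #####: next=.  (t=1,i=3, bit31=0)
  nb ####.: next=.  (t=1,i=9, bit30=0)
  nb ###.#: next=.  (t=1,i=10, bit29=0)
  nb ###..: next=#  (t=2,i=13, bit28=1)
  nb ##.##: next=#  (t=1,i=11, bit27=1)
  nb ##.#.: next=.  (t=3,i=0, bit26=0)
  nb ##..#: next=.  (t=0,i=14, bit25=0)
  nb ##...: next=#  (t=0,i=3, bit24=1)
  nb #.###: next=#  (t=5,i=1, bit23=1)
  nb #.##.: next=#  (t=1,i=12, bit22=1)
  nb #.#.#: next=#  (t=5,i=5, bit21=1)
  nb #.#..: next=#  (t=0,i=9, bit20=1)
  nb #..##: next=.  (t=0,i=0, bit19=0)
  nb #..#.: next=.  (t=3,i=3, bit18=0)
  nb #...#: next=.  (t=2,i=0, bit17=0)
  nb #....: next=#  (t=0,i=4, bit16=1)
  nb .####: next=#  (t=1,i=2, bit15=1)
  nb .###.: next=.  (t=2,i=12, bit14=0)
  nb .##.#: next=.  (t=3,i=14, bit13=0)
  nb .##..: next=#  (t=0,i=2, bit12=1)
  nb .#.##: next=#  (t=5,i=0, bit11=1)
  nb .#.#.: next=#  (t=0,i=8, bit10=1)
  nb .#..#: next=#  (t=0,i=10, bit9=1)
  nb .#...: next=.  (t=2,i=3, bit8=0)
  nb ..###: next=.  (t=1,i=1, bit7=0)
  nb ..##.: next=#  (t=0,i=1, bit6=1)
  nb ..#.#: next=#  (t=0,i=7, bit5=1)
  nb ..#..: next=.  (t=2,i=2, bit4=0)
  nb ...##: next=#  (t=2,i=10, bit3=1)
  nb ...#.: next=#  (t=0,i=6, bit2=1)
  nb ....#: next=#  (t=0,i=5, bit1=1)
  nb .....: next=.  (t=2,i=5, bit0=0)
  bits 00011001111100011001111001101110 = 435265134

435265134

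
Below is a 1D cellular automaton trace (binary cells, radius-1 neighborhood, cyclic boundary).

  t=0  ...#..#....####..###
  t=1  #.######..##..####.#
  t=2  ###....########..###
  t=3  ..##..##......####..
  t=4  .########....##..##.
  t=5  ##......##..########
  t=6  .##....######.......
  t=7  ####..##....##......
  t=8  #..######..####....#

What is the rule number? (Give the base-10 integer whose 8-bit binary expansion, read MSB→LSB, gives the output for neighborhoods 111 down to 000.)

126

  ### -> .   bit 7 = 0  t=0,i=12
  ##. -> #   bit 6 = 1  t=0,i=14
  #.# -> #   bit 5 = 1  t=1,i=1
  #.. -> #   bit 4 = 1  t=0,i=0
  .## -> #   bit 3 = 1  t=0,i=11
  .#. -> #   bit 2 = 1  t=0,i=3
  ..# -> #   bit 1 = 1  t=0,i=2
  ... -> .   bit 0 = 0  t=0,i=1
  bits 01111110 = 126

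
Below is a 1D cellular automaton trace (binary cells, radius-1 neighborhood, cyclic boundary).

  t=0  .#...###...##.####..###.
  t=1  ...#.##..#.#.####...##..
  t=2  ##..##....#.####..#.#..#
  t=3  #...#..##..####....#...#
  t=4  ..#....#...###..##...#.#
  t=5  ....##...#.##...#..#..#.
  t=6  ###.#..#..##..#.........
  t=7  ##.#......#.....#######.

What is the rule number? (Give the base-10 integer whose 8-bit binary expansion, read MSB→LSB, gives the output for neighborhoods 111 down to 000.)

169

  ###|#  b7=1 t=0,i=6
  ##.|.  b6=0 t=0,i=7
  #.#|#  b5=1 t=0,i=13
  #..|.  b4=0 t=0,i=2
  .##|#  b3=1 t=0,i=5
  .#.|.  b2=0 t=0,i=1
  ..#|.  b1=0 t=0,i=0
  ...|#  b0=1 t=0,i=3
  bits 10101001 = 169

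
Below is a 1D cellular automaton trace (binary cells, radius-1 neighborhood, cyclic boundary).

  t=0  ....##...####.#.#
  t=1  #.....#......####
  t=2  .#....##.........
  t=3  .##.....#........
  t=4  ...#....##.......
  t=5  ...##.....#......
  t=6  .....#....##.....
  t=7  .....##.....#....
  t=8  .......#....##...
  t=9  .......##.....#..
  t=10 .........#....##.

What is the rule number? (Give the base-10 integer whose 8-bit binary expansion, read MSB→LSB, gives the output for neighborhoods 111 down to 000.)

52

  ### -> .   bit 7 = 0  t=0,i=10
  ##. -> .   bit 6 = 0  t=0,i=5
  #.# -> #   bit 5 = 1  t=0,i=13
  #.. -> #   bit 4 = 1  t=0,i=0
  .## -> .   bit 3 = 0  t=0,i=4
  .#. -> #   bit 2 = 1  t=0,i=14
  ..# -> .   bit 1 = 0  t=0,i=3
  ... -> .   bit 0 = 0  t=0,i=1
  bits 00110100 = 52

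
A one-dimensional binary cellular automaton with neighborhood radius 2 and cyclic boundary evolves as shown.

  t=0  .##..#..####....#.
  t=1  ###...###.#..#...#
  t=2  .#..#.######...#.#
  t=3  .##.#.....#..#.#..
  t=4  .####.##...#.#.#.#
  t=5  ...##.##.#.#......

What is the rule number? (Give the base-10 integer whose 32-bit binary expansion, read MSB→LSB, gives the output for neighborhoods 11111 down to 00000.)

1683714785

  [31] ##### => .  t=2,i=8
  [30] ####. => #  t=0,i=10
  [29] ###.# => #  t=1,i=8
  [28] ###.. => .  t=0,i=11
  [27] ##.## => .  t=4,i=5
  [26] ##.#. => #  t=1,i=9
  [25] ##..# => .  t=0,i=3
  [24] ##... => .  t=0,i=12
  [23] #.### => .  t=2,i=6
  [22] #.##. => #  t=4,i=6
  [21] #.#.# => .  t=2,i=17
  [20] #.#.. => #  t=1,i=10
  [19] #..## => #  t=0,i=0
  [18] #..#. => .  t=0,i=4
  [17] #...# => #  t=1,i=4
  [16] #.... => #  t=0,i=13
  [15] .#### => .  t=0,i=9
  [14] .###. => #  t=1,i=7
  [13] .##.# => #  t=3,i=2
  [12] .##.. => #  t=0,i=2
  [11] .#.## => .  t=2,i=5
  [10] .#.#. => .  t=2,i=0
  [9] .#..# => #  t=0,i=6
  [8] .#... => .  t=1,i=14
  [7] ..### => #  t=0,i=8
  [6] ..##. => #  t=0,i=1
  [5] ..#.# => #  t=2,i=4
  [4] ..#.. => .  t=0,i=5
  [3] ...## => .  t=1,i=5
  [2] ...#. => .  t=0,i=15
  [1] ....# => .  t=0,i=14
  [0] ..... => #  t=3,i=7
  bits 01100100010110110111001011100001 = 1683714785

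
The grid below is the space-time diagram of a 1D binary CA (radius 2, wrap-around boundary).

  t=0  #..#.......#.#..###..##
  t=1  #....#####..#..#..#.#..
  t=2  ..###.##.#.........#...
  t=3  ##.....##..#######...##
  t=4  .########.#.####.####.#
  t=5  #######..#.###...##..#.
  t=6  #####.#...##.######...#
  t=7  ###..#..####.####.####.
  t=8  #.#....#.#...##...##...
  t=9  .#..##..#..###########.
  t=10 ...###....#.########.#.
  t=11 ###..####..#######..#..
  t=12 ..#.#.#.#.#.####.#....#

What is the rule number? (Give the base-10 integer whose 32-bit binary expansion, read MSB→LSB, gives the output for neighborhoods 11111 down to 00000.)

2508962891

  #####|#  b31=1 t=1,i=7
  ####.|.  b30=0 t=1,i=8
  ###.#|.  b29=0 t=2,i=4
  ###..|#  b28=1 t=0,i=0
  ##.##|.  b27=0 t=2,i=5
  ##.#.|#  b26=1 t=2,i=8
  ##..#|.  b25=0 t=0,i=1
  ##...|#  b24=1 t=3,i=2
  #.###|#  b23=1 t=4,i=1
  #.##.|.  b22=0 t=2,i=6
  #.#.#|.  b21=0 t=4,i=10
  #.#..|.  b20=0 t=0,i=13
  #..##|#  b19=1 t=0,i=15
  #..#.|.  b18=0 t=0,i=2
  #...#|#  b17=1 t=3,i=19
  #....|#  b16=1 t=0,i=5
  .####|#  b15=1 t=1,i=6
  .###.|.  b14=0 t=0,i=17
  .##.#|#  b13=1 t=2,i=7
  .##..|#  b12=1 t=3,i=8
  .#.##|#  b11=1 t=4,i=0
  .#.#.|#  b10=1 t=0,i=12
  .#..#|.  b9=0 t=0,i=14
  .#...|.  b8=0 t=0,i=4
  ..###|.  b7=0 t=0,i=16
  ..##.|#  b6=1 t=3,i=7
  ..#.#|.  b5=0 t=0,i=11
  ..#..|.  b4=0 t=0,i=3
  ...##|#  b3=1 t=1,i=4
  ...#.|.  b2=0 t=0,i=10
  ....#|#  b1=1 t=0,i=9
  .....|#  b0=1 t=0,i=6
  bits 10010101100010111011110001001011 = 2508962891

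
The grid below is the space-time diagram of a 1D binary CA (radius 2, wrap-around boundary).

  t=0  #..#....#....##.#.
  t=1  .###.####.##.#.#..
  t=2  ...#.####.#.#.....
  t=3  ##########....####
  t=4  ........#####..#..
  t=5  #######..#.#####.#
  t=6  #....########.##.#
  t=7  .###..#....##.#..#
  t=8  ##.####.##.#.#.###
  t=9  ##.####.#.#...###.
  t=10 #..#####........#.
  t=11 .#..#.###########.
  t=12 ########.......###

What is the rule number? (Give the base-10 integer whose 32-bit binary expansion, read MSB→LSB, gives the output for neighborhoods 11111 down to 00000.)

  nb #####: next=.  (t=3,i=0, bit31=0)
  nb ####.: next=#  (t=1,i=7, bit30=1)
  nb ###.#: next=#  (t=1,i=3, bit29=1)
  nb ###..: next=#  (t=3,i=9, bit28=1)
  nb ##.##: next=.  (t=1,i=4, bit27=0)
  nb ##.#.: next=#  (t=0,i=15, bit26=1)
  nb ##..#: next=#  (t=4,i=13, bit25=1)
  nb ##...: next=#  (t=3,i=10, bit24=1)
  nb #.###: next=#  (t=1,i=5, bit23=1)
  nb #.##.: next=#  (t=1,i=10, bit22=1)
  nb #.#.#: next=.  (t=0,i=16, bit21=0)
  nb #.#..: next=.  (t=0,i=0, bit20=0)
  nb #..##: next=.  (t=10,i=2, bit19=0)
  nb #..#.: next=#  (t=0,i=2, bit18=1)
  nb #...#: next=.  (t=1,i=17, bit17=0)
  nb #....: next=#  (t=0,i=5, bit16=1)
  nb .####: next=#  (t=1,i=6, bit15=1)
  nb .###.: next=.  (t=1,i=2, bit14=0)
  nb .##.#: next=.  (t=0,i=14, bit13=0)
  nb .##..: next=.  (t=6,i=0, bit12=0)
  nb .#.##: next=#  (t=2,i=4, bit11=1)
  nb .#.#.: next=.  (t=0,i=17, bit10=0)
  nb .#..#: next=#  (t=0,i=1, bit9=1)
  nb .#...: next=.  (t=0,i=4, bit8=0)
  nb ..###: next=.  (t=1,i=1, bit7=0)
  nb ..##.: next=#  (t=0,i=13, bit6=1)
  nb ..#.#: next=#  (t=2,i=3, bit5=1)
  nb ..#..: next=#  (t=0,i=3, bit4=1)
  nb ...##: next=.  (t=0,i=12, bit3=0)
  nb ...#.: next=#  (t=0,i=7, bit2=1)
  nb ....#: next=#  (t=0,i=6, bit1=1)
  nb .....: next=#  (t=2,i=0, bit0=1)
  bits 01110111110001011000101001110111 = 2009434743

2009434743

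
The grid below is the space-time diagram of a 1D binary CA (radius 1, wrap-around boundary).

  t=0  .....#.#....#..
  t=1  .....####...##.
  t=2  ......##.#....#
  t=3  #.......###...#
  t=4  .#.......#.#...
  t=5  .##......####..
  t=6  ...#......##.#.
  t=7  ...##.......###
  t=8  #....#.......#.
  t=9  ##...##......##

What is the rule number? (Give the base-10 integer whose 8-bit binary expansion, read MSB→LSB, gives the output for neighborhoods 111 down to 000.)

  [7] ### => #  t=1,i=6
  [6] ##. => .  t=1,i=8
  [5] #.# => #  t=0,i=6
  [4] #.. => #  t=0,i=8
  [3] .## => .  t=1,i=5
  [2] .#. => #  t=0,i=5
  [1] ..# => .  t=0,i=4
  [0] ... => .  t=0,i=0
  bits 10110100 = 180

180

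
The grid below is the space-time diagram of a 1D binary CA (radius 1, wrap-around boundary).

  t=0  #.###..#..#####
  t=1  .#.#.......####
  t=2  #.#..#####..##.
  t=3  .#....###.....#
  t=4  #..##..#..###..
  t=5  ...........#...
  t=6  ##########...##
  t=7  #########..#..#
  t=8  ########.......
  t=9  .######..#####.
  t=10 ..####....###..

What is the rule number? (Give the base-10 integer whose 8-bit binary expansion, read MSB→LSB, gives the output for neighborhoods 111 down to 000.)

161

  nb ###: next=#  (t=0,i=3, bit7=1)
  nb ##.: next=.  (t=0,i=0, bit6=0)
  nb #.#: next=#  (t=0,i=1, bit5=1)
  nb #..: next=.  (t=0,i=5, bit4=0)
  nb .##: next=.  (t=0,i=2, bit3=0)
  nb .#.: next=.  (t=0,i=7, bit2=0)
  nb ..#: next=.  (t=0,i=6, bit1=0)
  nb ...: next=#  (t=1,i=5, bit0=1)
  bits 10100001 = 161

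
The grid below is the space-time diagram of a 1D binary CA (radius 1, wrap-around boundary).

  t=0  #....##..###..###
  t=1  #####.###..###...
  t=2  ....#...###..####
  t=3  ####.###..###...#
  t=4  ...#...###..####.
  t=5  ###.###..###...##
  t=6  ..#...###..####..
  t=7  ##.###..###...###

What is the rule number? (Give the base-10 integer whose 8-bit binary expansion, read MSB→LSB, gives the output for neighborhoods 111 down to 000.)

83

  nb ###: next=.  (t=0,i=10, bit7=0)
  nb ##.: next=#  (t=0,i=0, bit6=1)
  nb #.#: next=.  (t=1,i=5, bit5=0)
  nb #..: next=#  (t=0,i=1, bit4=1)
  nb .##: next=.  (t=0,i=5, bit3=0)
  nb .#.: next=.  (t=2,i=4, bit2=0)
  nb ..#: next=#  (t=0,i=4, bit1=1)
  nb ...: next=#  (t=0,i=2, bit0=1)
  bits 01010011 = 83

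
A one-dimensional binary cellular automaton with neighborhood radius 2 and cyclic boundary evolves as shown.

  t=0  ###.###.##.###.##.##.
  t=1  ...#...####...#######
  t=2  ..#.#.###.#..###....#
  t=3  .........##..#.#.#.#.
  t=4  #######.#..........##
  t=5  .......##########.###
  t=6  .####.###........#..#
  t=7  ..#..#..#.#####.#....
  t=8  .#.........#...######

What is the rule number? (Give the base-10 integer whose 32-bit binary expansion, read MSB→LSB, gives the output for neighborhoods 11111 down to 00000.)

  #####|.  b31=0 t=1,i=16
  ####.|.  b30=0 t=1,i=9
  ###.#|.  b29=0 t=0,i=2
  ###..|#  b28=1 t=1,i=10
  ##.##|#  b27=1 t=0,i=3
  ##.#.|#  b26=1 t=2,i=9
  ##..#|.  b25=0 t=3,i=11
  ##...|.  b24=0 t=1,i=0
  #.###|.  b23=0 t=0,i=0
  #.##.|#  b22=1 t=0,i=8
  #.#.#|.  b21=0 t=2,i=4
  #.#..|#  b20=1 t=2,i=10
  #..##|.  b19=0 t=2,i=12
  #..#.|.  b18=0 t=2,i=1
  #...#|.  b17=0 t=1,i=1
  #....|#  b16=1 t=2,i=17
  .####|#  b15=1 t=1,i=8
  .###.|.  b14=0 t=0,i=1
  .##.#|#  b13=1 t=0,i=9
  .##..|.  b12=0 t=3,i=10
  .#.##|.  b11=0 t=2,i=5
  .#.#.|.  b10=0 t=2,i=3
  .#..#|.  b9=0 t=2,i=0
  .#...|#  b8=1 t=1,i=4
  ..###|#  b7=1 t=1,i=7
  ..##.|.  b6=0 t=3,i=9
  ..#.#|.  b5=0 t=2,i=2
  ..#..|.  b4=0 t=1,i=3
  ...##|#  b3=1 t=1,i=6
  ...#.|#  b2=1 t=1,i=2
  ....#|.  b1=0 t=2,i=18
  .....|#  b0=1 t=3,i=1
  bits 00011100010100011010000110001101 = 475111821

475111821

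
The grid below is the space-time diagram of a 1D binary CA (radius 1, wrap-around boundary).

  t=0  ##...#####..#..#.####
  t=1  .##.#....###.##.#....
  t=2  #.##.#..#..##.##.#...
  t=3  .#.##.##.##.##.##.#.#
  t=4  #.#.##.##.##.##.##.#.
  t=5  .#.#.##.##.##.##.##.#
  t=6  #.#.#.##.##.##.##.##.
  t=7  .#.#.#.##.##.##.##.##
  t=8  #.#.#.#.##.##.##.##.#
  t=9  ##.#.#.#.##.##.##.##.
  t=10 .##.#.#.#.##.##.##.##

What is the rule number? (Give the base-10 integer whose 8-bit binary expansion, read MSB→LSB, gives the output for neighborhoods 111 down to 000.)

  nb ###: next=.  (t=0,i=0, bit7=0)
  nb ##.: next=#  (t=0,i=1, bit6=1)
  nb #.#: next=#  (t=0,i=16, bit5=1)
  nb #..: next=#  (t=0,i=2, bit4=1)
  nb .##: next=.  (t=0,i=5, bit3=0)
  nb .#.: next=.  (t=0,i=12, bit2=0)
  nb ..#: next=#  (t=0,i=4, bit1=1)
  nb ...: next=.  (t=0,i=3, bit0=0)
  bits 01110010 = 114

114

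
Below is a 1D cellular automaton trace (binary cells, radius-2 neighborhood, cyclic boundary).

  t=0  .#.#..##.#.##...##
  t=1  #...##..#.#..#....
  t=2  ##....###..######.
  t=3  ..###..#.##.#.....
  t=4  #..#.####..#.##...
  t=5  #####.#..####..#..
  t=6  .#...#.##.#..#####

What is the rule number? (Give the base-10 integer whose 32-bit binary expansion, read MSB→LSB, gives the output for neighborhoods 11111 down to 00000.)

  #####|.  b31=0 t=2,i=13
  ####.|.  b30=0 t=2,i=15
  ###.#|.  b29=0 t=2,i=16
  ###..|.  b28=0 t=2,i=8
  ##.##|.  b27=0 t=2,i=17
  ##.#.|#  b26=1 t=0,i=0
  ##..#|#  b25=1 t=1,i=6
  ##...|#  b24=1 t=0,i=13
  #.###|.  b23=0 t=4,i=5
  #.##.|.  b22=0 t=0,i=11
  #.#.#|.  b21=0 t=0,i=1
  #.#..|.  b20=0 t=0,i=3
  #..##|#  b19=1 t=0,i=5
  #..#.|#  b18=1 t=1,i=7
  #...#|.  b17=0 t=0,i=14
  #....|#  b16=1 t=1,i=15
  .####|#  b15=1 t=2,i=12
  .###.|#  b14=1 t=2,i=7
  .##.#|.  b13=0 t=0,i=7
  .##..|.  b12=0 t=0,i=12
  .#.##|#  b11=1 t=0,i=10
  .#.#.|.  b10=0 t=0,i=2
  .#..#|#  b9=1 t=0,i=4
  .#...|#  b8=1 t=1,i=1
  ..###|.  b7=0 t=2,i=6
  ..##.|.  b6=0 t=0,i=6
  ..#.#|#  b5=1 t=1,i=8
  ..#..|#  b4=1 t=1,i=0
  ...##|.  b3=0 t=0,i=15
  ...#.|.  b2=0 t=1,i=17
  ....#|#  b1=1 t=1,i=16
  .....|.  b0=0 t=3,i=15
  bits 00000111000011011100101100110010 = 118344498

118344498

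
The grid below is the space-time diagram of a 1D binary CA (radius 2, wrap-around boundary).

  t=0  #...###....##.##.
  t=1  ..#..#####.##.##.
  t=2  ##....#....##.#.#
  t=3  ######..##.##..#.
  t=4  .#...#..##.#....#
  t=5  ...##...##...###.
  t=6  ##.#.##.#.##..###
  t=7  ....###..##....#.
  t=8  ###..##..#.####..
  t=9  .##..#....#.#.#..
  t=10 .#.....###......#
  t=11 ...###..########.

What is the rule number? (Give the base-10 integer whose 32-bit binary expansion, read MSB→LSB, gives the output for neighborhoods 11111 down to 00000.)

  [31] ##### => .  t=1,i=7
  [30] ####. => .  t=1,i=8
  [29] ###.# => .  t=1,i=9
  [28] ###.. => #  t=0,i=6
  [27] ##.## => .  t=0,i=13
  [26] ##.#. => .  t=0,i=16
  [25] ##..# => .  t=3,i=6
  [24] ##... => #  t=0,i=7
  [23] #.### => .  t=2,i=16
  [22] #.##. => #  t=0,i=14
  [21] #.#.# => .  t=2,i=14
  [20] #.#.. => .  t=0,i=0
  [19] #..## => .  t=1,i=4
  [18] #..#. => .  t=3,i=14
  [17] #...# => #  t=0,i=2
  [16] #.... => #  t=0,i=8
  [15] .#### => #  t=1,i=6
  [14] .###. => #  t=0,i=5
  [13] .##.# => #  t=0,i=12
  [12] .##.. => .  t=1,i=15
  [11] .#.## => #  t=2,i=15
  [10] .#.#. => .  t=4,i=0
  [9] .#..# => .  t=1,i=3
  [8] .#... => .  t=0,i=1
  [7] ..### => .  t=0,i=4
  [6] ..##. => #  t=0,i=11
  [5] ..#.# => .  t=3,i=15
  [4] ..#.. => .  t=1,i=2
  [3] ...## => .  t=0,i=3
  [2] ...#. => #  t=1,i=1
  [1] ....# => #  t=0,i=9
  [0] ..... => #  t=7,i=1
  bits 00010001010000111110100001000111 = 289663047

289663047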